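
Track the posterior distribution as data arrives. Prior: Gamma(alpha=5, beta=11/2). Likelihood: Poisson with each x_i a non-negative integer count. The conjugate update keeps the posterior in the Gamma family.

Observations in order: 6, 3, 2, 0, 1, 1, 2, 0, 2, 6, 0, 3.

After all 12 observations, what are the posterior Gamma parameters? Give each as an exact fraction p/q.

alpha=31, beta=35/2

obs 1: x=6 → posterior Gamma(11, 13/2)
obs 2: x=3 → posterior Gamma(14, 15/2)
obs 3: x=2 → posterior Gamma(16, 17/2)
obs 4: x=0 → posterior Gamma(16, 19/2)
obs 5: x=1 → posterior Gamma(17, 21/2)
obs 6: x=1 → posterior Gamma(18, 23/2)
obs 7: x=2 → posterior Gamma(20, 25/2)
obs 8: x=0 → posterior Gamma(20, 27/2)
obs 9: x=2 → posterior Gamma(22, 29/2)
obs 10: x=6 → posterior Gamma(28, 31/2)
obs 11: x=0 → posterior Gamma(28, 33/2)
obs 12: x=3 → posterior Gamma(31, 35/2)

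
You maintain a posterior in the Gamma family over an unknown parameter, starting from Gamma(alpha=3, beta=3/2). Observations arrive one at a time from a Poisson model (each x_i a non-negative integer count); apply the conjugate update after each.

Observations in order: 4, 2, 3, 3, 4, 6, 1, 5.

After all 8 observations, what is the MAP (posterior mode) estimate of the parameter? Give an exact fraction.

obs 1: x=4 → posterior Gamma(7, 5/2)
obs 2: x=2 → posterior Gamma(9, 7/2)
obs 3: x=3 → posterior Gamma(12, 9/2)
obs 4: x=3 → posterior Gamma(15, 11/2)
obs 5: x=4 → posterior Gamma(19, 13/2)
obs 6: x=6 → posterior Gamma(25, 15/2)
obs 7: x=1 → posterior Gamma(26, 17/2)
obs 8: x=5 → posterior Gamma(31, 19/2)

60/19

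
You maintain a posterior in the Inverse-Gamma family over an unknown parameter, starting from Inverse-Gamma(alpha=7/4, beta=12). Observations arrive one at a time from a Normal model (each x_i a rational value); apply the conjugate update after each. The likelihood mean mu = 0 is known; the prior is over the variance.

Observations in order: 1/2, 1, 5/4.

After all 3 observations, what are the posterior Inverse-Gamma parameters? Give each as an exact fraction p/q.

alpha=13/4, beta=429/32

obs 1: x=1/2 → posterior Inverse-Gamma(9/4, 97/8)
obs 2: x=1 → posterior Inverse-Gamma(11/4, 101/8)
obs 3: x=5/4 → posterior Inverse-Gamma(13/4, 429/32)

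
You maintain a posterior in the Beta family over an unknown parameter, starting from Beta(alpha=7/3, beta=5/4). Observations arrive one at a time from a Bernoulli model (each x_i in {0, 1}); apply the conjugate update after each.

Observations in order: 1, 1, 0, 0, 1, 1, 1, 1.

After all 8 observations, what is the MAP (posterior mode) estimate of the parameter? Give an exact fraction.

obs 1: x=1 → posterior Beta(10/3, 5/4)
obs 2: x=1 → posterior Beta(13/3, 5/4)
obs 3: x=0 → posterior Beta(13/3, 9/4)
obs 4: x=0 → posterior Beta(13/3, 13/4)
obs 5: x=1 → posterior Beta(16/3, 13/4)
obs 6: x=1 → posterior Beta(19/3, 13/4)
obs 7: x=1 → posterior Beta(22/3, 13/4)
obs 8: x=1 → posterior Beta(25/3, 13/4)

88/115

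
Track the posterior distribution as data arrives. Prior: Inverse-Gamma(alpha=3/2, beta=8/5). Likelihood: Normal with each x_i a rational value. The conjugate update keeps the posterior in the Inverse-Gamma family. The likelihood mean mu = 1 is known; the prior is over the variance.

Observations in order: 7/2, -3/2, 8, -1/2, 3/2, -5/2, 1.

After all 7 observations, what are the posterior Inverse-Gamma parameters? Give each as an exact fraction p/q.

obs 1: x=7/2 → posterior Inverse-Gamma(2, 189/40)
obs 2: x=-3/2 → posterior Inverse-Gamma(5/2, 157/20)
obs 3: x=8 → posterior Inverse-Gamma(3, 647/20)
obs 4: x=-1/2 → posterior Inverse-Gamma(7/2, 1339/40)
obs 5: x=3/2 → posterior Inverse-Gamma(4, 168/5)
obs 6: x=-5/2 → posterior Inverse-Gamma(9/2, 1589/40)
obs 7: x=1 → posterior Inverse-Gamma(5, 1589/40)

alpha=5, beta=1589/40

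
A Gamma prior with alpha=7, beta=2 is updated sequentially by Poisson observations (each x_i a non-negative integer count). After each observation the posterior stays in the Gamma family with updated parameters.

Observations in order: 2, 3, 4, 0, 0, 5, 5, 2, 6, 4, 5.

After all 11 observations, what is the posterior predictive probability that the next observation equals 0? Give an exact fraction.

793531459841715586708036168178024323927865769397/19209034394458959784875046614281821904593007673344

obs 1: x=2 → posterior Gamma(9, 3)
obs 2: x=3 → posterior Gamma(12, 4)
obs 3: x=4 → posterior Gamma(16, 5)
obs 4: x=0 → posterior Gamma(16, 6)
obs 5: x=0 → posterior Gamma(16, 7)
obs 6: x=5 → posterior Gamma(21, 8)
obs 7: x=5 → posterior Gamma(26, 9)
obs 8: x=2 → posterior Gamma(28, 10)
obs 9: x=6 → posterior Gamma(34, 11)
obs 10: x=4 → posterior Gamma(38, 12)
obs 11: x=5 → posterior Gamma(43, 13)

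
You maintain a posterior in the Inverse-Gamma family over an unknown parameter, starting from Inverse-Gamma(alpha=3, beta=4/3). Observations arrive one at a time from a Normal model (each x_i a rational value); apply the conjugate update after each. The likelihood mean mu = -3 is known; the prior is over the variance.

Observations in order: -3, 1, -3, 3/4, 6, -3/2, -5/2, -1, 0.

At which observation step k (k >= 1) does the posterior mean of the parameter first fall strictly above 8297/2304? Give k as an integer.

k = 4

obs 1: x=-3 → posterior Inverse-Gamma(7/2, 4/3)
obs 2: x=1 → posterior Inverse-Gamma(4, 28/3)
obs 3: x=-3 → posterior Inverse-Gamma(9/2, 28/3)
obs 4: x=3/4 → posterior Inverse-Gamma(5, 1571/96)
obs 5: x=6 → posterior Inverse-Gamma(11/2, 5459/96)
obs 6: x=-3/2 → posterior Inverse-Gamma(6, 5567/96)
obs 7: x=-5/2 → posterior Inverse-Gamma(13/2, 5579/96)
obs 8: x=-1 → posterior Inverse-Gamma(7, 5771/96)
obs 9: x=0 → posterior Inverse-Gamma(15/2, 6203/96)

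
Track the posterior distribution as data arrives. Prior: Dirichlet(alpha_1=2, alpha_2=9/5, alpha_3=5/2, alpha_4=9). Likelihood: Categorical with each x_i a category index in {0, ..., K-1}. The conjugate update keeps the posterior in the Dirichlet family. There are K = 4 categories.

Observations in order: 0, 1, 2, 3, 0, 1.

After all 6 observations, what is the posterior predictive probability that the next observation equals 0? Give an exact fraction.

40/213

obs 1: x=0 → posterior Dirichlet(3, 9/5, 5/2, 9)
obs 2: x=1 → posterior Dirichlet(3, 14/5, 5/2, 9)
obs 3: x=2 → posterior Dirichlet(3, 14/5, 7/2, 9)
obs 4: x=3 → posterior Dirichlet(3, 14/5, 7/2, 10)
obs 5: x=0 → posterior Dirichlet(4, 14/5, 7/2, 10)
obs 6: x=1 → posterior Dirichlet(4, 19/5, 7/2, 10)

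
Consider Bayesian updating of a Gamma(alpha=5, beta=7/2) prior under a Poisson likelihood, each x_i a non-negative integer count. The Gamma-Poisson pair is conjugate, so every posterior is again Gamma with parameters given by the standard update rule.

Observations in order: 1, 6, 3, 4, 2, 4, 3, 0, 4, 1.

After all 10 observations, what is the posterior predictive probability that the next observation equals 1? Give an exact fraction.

obs 1: x=1 → posterior Gamma(6, 9/2)
obs 2: x=6 → posterior Gamma(12, 11/2)
obs 3: x=3 → posterior Gamma(15, 13/2)
obs 4: x=4 → posterior Gamma(19, 15/2)
obs 5: x=2 → posterior Gamma(21, 17/2)
obs 6: x=4 → posterior Gamma(25, 19/2)
obs 7: x=3 → posterior Gamma(28, 21/2)
obs 8: x=0 → posterior Gamma(28, 23/2)
obs 9: x=4 → posterior Gamma(32, 25/2)
obs 10: x=1 → posterior Gamma(33, 27/2)

11338305456104249282802144854843667999446365484022/52666193272726422601456708224751866691705278695881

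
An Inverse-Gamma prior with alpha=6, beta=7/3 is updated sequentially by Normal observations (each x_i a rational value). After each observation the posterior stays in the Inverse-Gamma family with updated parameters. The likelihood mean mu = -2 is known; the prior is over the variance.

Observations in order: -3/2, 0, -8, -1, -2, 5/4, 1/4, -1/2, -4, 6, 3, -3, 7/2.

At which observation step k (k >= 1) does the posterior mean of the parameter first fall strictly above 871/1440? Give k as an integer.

obs 1: x=-3/2 → posterior Inverse-Gamma(13/2, 59/24)
obs 2: x=0 → posterior Inverse-Gamma(7, 107/24)
obs 3: x=-8 → posterior Inverse-Gamma(15/2, 539/24)
obs 4: x=-1 → posterior Inverse-Gamma(8, 551/24)
obs 5: x=-2 → posterior Inverse-Gamma(17/2, 551/24)
obs 6: x=5/4 → posterior Inverse-Gamma(9, 2711/96)
obs 7: x=1/4 → posterior Inverse-Gamma(19/2, 1477/48)
obs 8: x=-1/2 → posterior Inverse-Gamma(10, 1531/48)
obs 9: x=-4 → posterior Inverse-Gamma(21/2, 1627/48)
obs 10: x=6 → posterior Inverse-Gamma(11, 3163/48)
obs 11: x=3 → posterior Inverse-Gamma(23/2, 3763/48)
obs 12: x=-3 → posterior Inverse-Gamma(12, 3787/48)
obs 13: x=7/2 → posterior Inverse-Gamma(25/2, 4513/48)

k = 2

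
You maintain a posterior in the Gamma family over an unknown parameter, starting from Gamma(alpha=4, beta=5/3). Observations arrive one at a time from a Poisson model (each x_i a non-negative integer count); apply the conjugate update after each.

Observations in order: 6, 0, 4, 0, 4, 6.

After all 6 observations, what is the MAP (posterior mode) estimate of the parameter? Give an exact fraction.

3

obs 1: x=6 → posterior Gamma(10, 8/3)
obs 2: x=0 → posterior Gamma(10, 11/3)
obs 3: x=4 → posterior Gamma(14, 14/3)
obs 4: x=0 → posterior Gamma(14, 17/3)
obs 5: x=4 → posterior Gamma(18, 20/3)
obs 6: x=6 → posterior Gamma(24, 23/3)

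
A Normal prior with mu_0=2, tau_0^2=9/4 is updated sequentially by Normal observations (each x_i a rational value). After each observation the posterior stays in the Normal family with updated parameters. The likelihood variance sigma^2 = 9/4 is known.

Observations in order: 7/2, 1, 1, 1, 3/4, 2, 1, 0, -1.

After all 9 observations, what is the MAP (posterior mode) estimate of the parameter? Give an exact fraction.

9/8

obs 1: x=7/2 → posterior Normal(11/4, 9/8)
obs 2: x=1 → posterior Normal(13/6, 3/4)
obs 3: x=1 → posterior Normal(15/8, 9/16)
obs 4: x=1 → posterior Normal(17/10, 9/20)
obs 5: x=3/4 → posterior Normal(37/24, 3/8)
obs 6: x=2 → posterior Normal(45/28, 9/28)
obs 7: x=1 → posterior Normal(49/32, 9/32)
obs 8: x=0 → posterior Normal(49/36, 1/4)
obs 9: x=-1 → posterior Normal(9/8, 9/40)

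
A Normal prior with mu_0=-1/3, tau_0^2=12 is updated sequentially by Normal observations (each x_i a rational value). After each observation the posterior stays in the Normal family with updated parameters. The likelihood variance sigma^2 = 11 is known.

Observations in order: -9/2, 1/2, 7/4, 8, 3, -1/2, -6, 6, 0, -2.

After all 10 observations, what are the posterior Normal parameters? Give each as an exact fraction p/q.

mu_0=214/393, tau_0^2=132/131

obs 1: x=-9/2 → posterior Normal(-173/69, 132/23)
obs 2: x=1/2 → posterior Normal(-31/21, 132/35)
obs 3: x=7/4 → posterior Normal(-92/141, 132/47)
obs 4: x=8 → posterior Normal(196/177, 132/59)
obs 5: x=3 → posterior Normal(304/213, 132/71)
obs 6: x=-1/2 → posterior Normal(286/249, 132/83)
obs 7: x=-6 → posterior Normal(14/57, 132/95)
obs 8: x=6 → posterior Normal(286/321, 132/107)
obs 9: x=0 → posterior Normal(286/357, 132/119)
obs 10: x=-2 → posterior Normal(214/393, 132/131)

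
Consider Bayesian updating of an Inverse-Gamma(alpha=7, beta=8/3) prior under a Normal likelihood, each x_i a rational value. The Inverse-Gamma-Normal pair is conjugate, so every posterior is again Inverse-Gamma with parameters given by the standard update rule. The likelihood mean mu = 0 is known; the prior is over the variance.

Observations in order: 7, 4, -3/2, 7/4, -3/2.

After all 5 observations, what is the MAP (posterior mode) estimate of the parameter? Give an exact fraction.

3739/1008

obs 1: x=7 → posterior Inverse-Gamma(15/2, 163/6)
obs 2: x=4 → posterior Inverse-Gamma(8, 211/6)
obs 3: x=-3/2 → posterior Inverse-Gamma(17/2, 871/24)
obs 4: x=7/4 → posterior Inverse-Gamma(9, 3631/96)
obs 5: x=-3/2 → posterior Inverse-Gamma(19/2, 3739/96)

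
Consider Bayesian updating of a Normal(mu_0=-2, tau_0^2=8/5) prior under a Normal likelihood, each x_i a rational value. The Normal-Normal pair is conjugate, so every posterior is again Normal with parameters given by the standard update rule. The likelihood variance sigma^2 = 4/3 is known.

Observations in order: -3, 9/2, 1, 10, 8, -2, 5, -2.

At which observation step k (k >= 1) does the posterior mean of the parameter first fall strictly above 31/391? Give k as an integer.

obs 1: x=-3 → posterior Normal(-28/11, 8/11)
obs 2: x=9/2 → posterior Normal(-1/17, 8/17)
obs 3: x=1 → posterior Normal(5/23, 8/23)
obs 4: x=10 → posterior Normal(65/29, 8/29)
obs 5: x=8 → posterior Normal(113/35, 8/35)
obs 6: x=-2 → posterior Normal(101/41, 8/41)
obs 7: x=5 → posterior Normal(131/47, 8/47)
obs 8: x=-2 → posterior Normal(119/53, 8/53)

k = 3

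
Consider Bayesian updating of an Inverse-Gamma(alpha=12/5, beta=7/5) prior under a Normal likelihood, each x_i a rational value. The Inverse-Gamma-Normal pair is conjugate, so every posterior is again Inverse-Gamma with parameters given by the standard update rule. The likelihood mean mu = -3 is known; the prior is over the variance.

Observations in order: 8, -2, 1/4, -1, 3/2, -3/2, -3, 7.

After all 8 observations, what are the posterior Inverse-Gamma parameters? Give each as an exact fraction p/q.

obs 1: x=8 → posterior Inverse-Gamma(29/10, 619/10)
obs 2: x=-2 → posterior Inverse-Gamma(17/5, 312/5)
obs 3: x=1/4 → posterior Inverse-Gamma(39/10, 10829/160)
obs 4: x=-1 → posterior Inverse-Gamma(22/5, 11149/160)
obs 5: x=3/2 → posterior Inverse-Gamma(49/10, 12769/160)
obs 6: x=-3/2 → posterior Inverse-Gamma(27/5, 12949/160)
obs 7: x=-3 → posterior Inverse-Gamma(59/10, 12949/160)
obs 8: x=7 → posterior Inverse-Gamma(32/5, 20949/160)

alpha=32/5, beta=20949/160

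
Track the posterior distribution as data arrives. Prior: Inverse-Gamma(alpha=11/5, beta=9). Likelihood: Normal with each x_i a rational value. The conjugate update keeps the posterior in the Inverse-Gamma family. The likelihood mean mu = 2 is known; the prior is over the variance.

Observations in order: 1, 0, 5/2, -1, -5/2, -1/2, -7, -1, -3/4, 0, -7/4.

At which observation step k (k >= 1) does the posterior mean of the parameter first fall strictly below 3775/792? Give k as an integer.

k = 3

obs 1: x=1 → posterior Inverse-Gamma(27/10, 19/2)
obs 2: x=0 → posterior Inverse-Gamma(16/5, 23/2)
obs 3: x=5/2 → posterior Inverse-Gamma(37/10, 93/8)
obs 4: x=-1 → posterior Inverse-Gamma(21/5, 129/8)
obs 5: x=-5/2 → posterior Inverse-Gamma(47/10, 105/4)
obs 6: x=-1/2 → posterior Inverse-Gamma(26/5, 235/8)
obs 7: x=-7 → posterior Inverse-Gamma(57/10, 559/8)
obs 8: x=-1 → posterior Inverse-Gamma(31/5, 595/8)
obs 9: x=-3/4 → posterior Inverse-Gamma(67/10, 2501/32)
obs 10: x=0 → posterior Inverse-Gamma(36/5, 2565/32)
obs 11: x=-7/4 → posterior Inverse-Gamma(77/10, 1395/16)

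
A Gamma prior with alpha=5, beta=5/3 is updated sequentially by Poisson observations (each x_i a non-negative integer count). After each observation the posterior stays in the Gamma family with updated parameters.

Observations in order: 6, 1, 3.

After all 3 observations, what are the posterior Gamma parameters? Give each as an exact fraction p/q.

obs 1: x=6 → posterior Gamma(11, 8/3)
obs 2: x=1 → posterior Gamma(12, 11/3)
obs 3: x=3 → posterior Gamma(15, 14/3)

alpha=15, beta=14/3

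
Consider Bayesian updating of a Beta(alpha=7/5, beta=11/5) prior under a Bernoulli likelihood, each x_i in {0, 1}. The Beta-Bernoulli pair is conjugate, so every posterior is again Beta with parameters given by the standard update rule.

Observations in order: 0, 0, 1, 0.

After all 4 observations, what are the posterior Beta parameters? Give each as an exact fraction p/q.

obs 1: x=0 → posterior Beta(7/5, 16/5)
obs 2: x=0 → posterior Beta(7/5, 21/5)
obs 3: x=1 → posterior Beta(12/5, 21/5)
obs 4: x=0 → posterior Beta(12/5, 26/5)

alpha=12/5, beta=26/5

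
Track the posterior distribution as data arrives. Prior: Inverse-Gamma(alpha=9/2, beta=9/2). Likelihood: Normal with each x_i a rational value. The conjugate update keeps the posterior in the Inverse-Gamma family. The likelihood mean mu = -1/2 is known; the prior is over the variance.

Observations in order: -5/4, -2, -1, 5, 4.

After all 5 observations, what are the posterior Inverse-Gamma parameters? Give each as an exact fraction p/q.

alpha=7, beta=1001/32

obs 1: x=-5/4 → posterior Inverse-Gamma(5, 153/32)
obs 2: x=-2 → posterior Inverse-Gamma(11/2, 189/32)
obs 3: x=-1 → posterior Inverse-Gamma(6, 193/32)
obs 4: x=5 → posterior Inverse-Gamma(13/2, 677/32)
obs 5: x=4 → posterior Inverse-Gamma(7, 1001/32)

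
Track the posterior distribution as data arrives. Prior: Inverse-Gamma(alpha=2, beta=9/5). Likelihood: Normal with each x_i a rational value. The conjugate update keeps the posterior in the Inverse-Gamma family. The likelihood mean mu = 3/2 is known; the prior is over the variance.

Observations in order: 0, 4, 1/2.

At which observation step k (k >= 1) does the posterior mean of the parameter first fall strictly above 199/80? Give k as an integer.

obs 1: x=0 → posterior Inverse-Gamma(5/2, 117/40)
obs 2: x=4 → posterior Inverse-Gamma(3, 121/20)
obs 3: x=1/2 → posterior Inverse-Gamma(7/2, 131/20)

k = 2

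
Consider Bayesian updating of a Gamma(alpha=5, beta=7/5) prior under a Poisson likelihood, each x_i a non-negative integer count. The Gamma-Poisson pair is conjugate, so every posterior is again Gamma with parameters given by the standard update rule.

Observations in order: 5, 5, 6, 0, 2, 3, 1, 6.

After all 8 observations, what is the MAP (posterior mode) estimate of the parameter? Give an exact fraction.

160/47

obs 1: x=5 → posterior Gamma(10, 12/5)
obs 2: x=5 → posterior Gamma(15, 17/5)
obs 3: x=6 → posterior Gamma(21, 22/5)
obs 4: x=0 → posterior Gamma(21, 27/5)
obs 5: x=2 → posterior Gamma(23, 32/5)
obs 6: x=3 → posterior Gamma(26, 37/5)
obs 7: x=1 → posterior Gamma(27, 42/5)
obs 8: x=6 → posterior Gamma(33, 47/5)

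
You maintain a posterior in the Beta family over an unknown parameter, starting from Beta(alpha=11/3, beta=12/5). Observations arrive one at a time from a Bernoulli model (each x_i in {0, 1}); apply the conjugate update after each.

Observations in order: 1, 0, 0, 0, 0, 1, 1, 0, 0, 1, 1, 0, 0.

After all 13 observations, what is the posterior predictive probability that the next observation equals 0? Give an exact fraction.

obs 1: x=1 → posterior Beta(14/3, 12/5)
obs 2: x=0 → posterior Beta(14/3, 17/5)
obs 3: x=0 → posterior Beta(14/3, 22/5)
obs 4: x=0 → posterior Beta(14/3, 27/5)
obs 5: x=0 → posterior Beta(14/3, 32/5)
obs 6: x=1 → posterior Beta(17/3, 32/5)
obs 7: x=1 → posterior Beta(20/3, 32/5)
obs 8: x=0 → posterior Beta(20/3, 37/5)
obs 9: x=0 → posterior Beta(20/3, 42/5)
obs 10: x=1 → posterior Beta(23/3, 42/5)
obs 11: x=1 → posterior Beta(26/3, 42/5)
obs 12: x=0 → posterior Beta(26/3, 47/5)
obs 13: x=0 → posterior Beta(26/3, 52/5)

6/11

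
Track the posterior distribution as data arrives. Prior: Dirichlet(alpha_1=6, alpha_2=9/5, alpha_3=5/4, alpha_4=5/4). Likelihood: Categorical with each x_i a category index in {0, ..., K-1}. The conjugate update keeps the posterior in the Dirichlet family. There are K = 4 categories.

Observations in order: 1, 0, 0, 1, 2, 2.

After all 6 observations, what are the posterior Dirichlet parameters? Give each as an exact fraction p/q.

alpha_1=8, alpha_2=19/5, alpha_3=13/4, alpha_4=5/4

obs 1: x=1 → posterior Dirichlet(6, 14/5, 5/4, 5/4)
obs 2: x=0 → posterior Dirichlet(7, 14/5, 5/4, 5/4)
obs 3: x=0 → posterior Dirichlet(8, 14/5, 5/4, 5/4)
obs 4: x=1 → posterior Dirichlet(8, 19/5, 5/4, 5/4)
obs 5: x=2 → posterior Dirichlet(8, 19/5, 9/4, 5/4)
obs 6: x=2 → posterior Dirichlet(8, 19/5, 13/4, 5/4)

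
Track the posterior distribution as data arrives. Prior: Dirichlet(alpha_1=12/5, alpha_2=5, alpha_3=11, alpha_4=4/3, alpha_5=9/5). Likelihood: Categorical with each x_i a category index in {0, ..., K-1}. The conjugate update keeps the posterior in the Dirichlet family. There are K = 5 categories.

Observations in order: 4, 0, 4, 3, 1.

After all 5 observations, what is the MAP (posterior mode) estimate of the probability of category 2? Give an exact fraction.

obs 1: x=4 → posterior Dirichlet(12/5, 5, 11, 4/3, 14/5)
obs 2: x=0 → posterior Dirichlet(17/5, 5, 11, 4/3, 14/5)
obs 3: x=4 → posterior Dirichlet(17/5, 5, 11, 4/3, 19/5)
obs 4: x=3 → posterior Dirichlet(17/5, 5, 11, 7/3, 19/5)
obs 5: x=1 → posterior Dirichlet(17/5, 6, 11, 7/3, 19/5)

150/323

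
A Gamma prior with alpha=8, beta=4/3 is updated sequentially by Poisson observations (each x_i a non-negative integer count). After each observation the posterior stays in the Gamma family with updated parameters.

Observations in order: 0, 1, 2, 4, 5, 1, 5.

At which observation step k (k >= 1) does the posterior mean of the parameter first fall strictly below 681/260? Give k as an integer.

k = 3

obs 1: x=0 → posterior Gamma(8, 7/3)
obs 2: x=1 → posterior Gamma(9, 10/3)
obs 3: x=2 → posterior Gamma(11, 13/3)
obs 4: x=4 → posterior Gamma(15, 16/3)
obs 5: x=5 → posterior Gamma(20, 19/3)
obs 6: x=1 → posterior Gamma(21, 22/3)
obs 7: x=5 → posterior Gamma(26, 25/3)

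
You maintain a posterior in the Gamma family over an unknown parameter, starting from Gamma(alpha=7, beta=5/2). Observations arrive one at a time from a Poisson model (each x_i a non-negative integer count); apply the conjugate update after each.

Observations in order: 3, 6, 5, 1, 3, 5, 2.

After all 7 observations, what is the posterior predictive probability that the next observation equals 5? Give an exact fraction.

15931504613771220359247064193573210969724218368/132670191405035893140686295200278687069648190907

obs 1: x=3 → posterior Gamma(10, 7/2)
obs 2: x=6 → posterior Gamma(16, 9/2)
obs 3: x=5 → posterior Gamma(21, 11/2)
obs 4: x=1 → posterior Gamma(22, 13/2)
obs 5: x=3 → posterior Gamma(25, 15/2)
obs 6: x=5 → posterior Gamma(30, 17/2)
obs 7: x=2 → posterior Gamma(32, 19/2)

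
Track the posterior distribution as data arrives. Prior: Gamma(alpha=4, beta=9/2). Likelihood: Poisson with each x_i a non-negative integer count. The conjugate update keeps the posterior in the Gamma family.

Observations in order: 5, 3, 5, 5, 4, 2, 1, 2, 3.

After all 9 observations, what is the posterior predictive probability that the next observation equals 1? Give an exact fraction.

315411042687990934594314211416560218893689803464612/1527319604909066255442244538517804134059453082180549

obs 1: x=5 → posterior Gamma(9, 11/2)
obs 2: x=3 → posterior Gamma(12, 13/2)
obs 3: x=5 → posterior Gamma(17, 15/2)
obs 4: x=5 → posterior Gamma(22, 17/2)
obs 5: x=4 → posterior Gamma(26, 19/2)
obs 6: x=2 → posterior Gamma(28, 21/2)
obs 7: x=1 → posterior Gamma(29, 23/2)
obs 8: x=2 → posterior Gamma(31, 25/2)
obs 9: x=3 → posterior Gamma(34, 27/2)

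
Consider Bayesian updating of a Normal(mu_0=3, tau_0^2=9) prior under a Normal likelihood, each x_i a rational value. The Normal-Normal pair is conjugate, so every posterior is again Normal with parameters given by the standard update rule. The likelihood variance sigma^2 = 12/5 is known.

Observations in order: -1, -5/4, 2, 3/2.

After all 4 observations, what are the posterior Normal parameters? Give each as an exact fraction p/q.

mu_0=123/256, tau_0^2=9/16

obs 1: x=-1 → posterior Normal(-3/19, 36/19)
obs 2: x=-5/4 → posterior Normal(-87/136, 18/17)
obs 3: x=2 → posterior Normal(33/196, 36/49)
obs 4: x=3/2 → posterior Normal(123/256, 9/16)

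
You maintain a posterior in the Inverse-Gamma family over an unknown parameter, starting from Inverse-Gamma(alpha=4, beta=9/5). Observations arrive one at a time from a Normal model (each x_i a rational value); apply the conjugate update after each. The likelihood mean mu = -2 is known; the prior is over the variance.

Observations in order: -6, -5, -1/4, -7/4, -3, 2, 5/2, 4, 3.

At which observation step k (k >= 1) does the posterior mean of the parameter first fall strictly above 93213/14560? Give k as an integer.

obs 1: x=-6 → posterior Inverse-Gamma(9/2, 49/5)
obs 2: x=-5 → posterior Inverse-Gamma(5, 143/10)
obs 3: x=-1/4 → posterior Inverse-Gamma(11/2, 2533/160)
obs 4: x=-7/4 → posterior Inverse-Gamma(6, 1269/80)
obs 5: x=-3 → posterior Inverse-Gamma(13/2, 1309/80)
obs 6: x=2 → posterior Inverse-Gamma(7, 1949/80)
obs 7: x=5/2 → posterior Inverse-Gamma(15/2, 2759/80)
obs 8: x=4 → posterior Inverse-Gamma(8, 4199/80)
obs 9: x=3 → posterior Inverse-Gamma(17/2, 5199/80)

k = 8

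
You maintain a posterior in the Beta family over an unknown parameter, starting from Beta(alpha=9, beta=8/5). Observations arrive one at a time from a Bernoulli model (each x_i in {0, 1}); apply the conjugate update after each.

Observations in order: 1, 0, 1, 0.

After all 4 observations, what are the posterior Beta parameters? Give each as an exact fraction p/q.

alpha=11, beta=18/5

obs 1: x=1 → posterior Beta(10, 8/5)
obs 2: x=0 → posterior Beta(10, 13/5)
obs 3: x=1 → posterior Beta(11, 13/5)
obs 4: x=0 → posterior Beta(11, 18/5)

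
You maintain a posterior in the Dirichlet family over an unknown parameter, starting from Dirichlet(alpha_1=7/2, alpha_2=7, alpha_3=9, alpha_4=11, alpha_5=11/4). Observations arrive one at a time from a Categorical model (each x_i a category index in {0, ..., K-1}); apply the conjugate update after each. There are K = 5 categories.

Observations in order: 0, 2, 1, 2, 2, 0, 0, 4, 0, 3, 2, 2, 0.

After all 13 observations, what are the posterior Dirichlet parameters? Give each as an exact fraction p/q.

obs 1: x=0 → posterior Dirichlet(9/2, 7, 9, 11, 11/4)
obs 2: x=2 → posterior Dirichlet(9/2, 7, 10, 11, 11/4)
obs 3: x=1 → posterior Dirichlet(9/2, 8, 10, 11, 11/4)
obs 4: x=2 → posterior Dirichlet(9/2, 8, 11, 11, 11/4)
obs 5: x=2 → posterior Dirichlet(9/2, 8, 12, 11, 11/4)
obs 6: x=0 → posterior Dirichlet(11/2, 8, 12, 11, 11/4)
obs 7: x=0 → posterior Dirichlet(13/2, 8, 12, 11, 11/4)
obs 8: x=4 → posterior Dirichlet(13/2, 8, 12, 11, 15/4)
obs 9: x=0 → posterior Dirichlet(15/2, 8, 12, 11, 15/4)
obs 10: x=3 → posterior Dirichlet(15/2, 8, 12, 12, 15/4)
obs 11: x=2 → posterior Dirichlet(15/2, 8, 13, 12, 15/4)
obs 12: x=2 → posterior Dirichlet(15/2, 8, 14, 12, 15/4)
obs 13: x=0 → posterior Dirichlet(17/2, 8, 14, 12, 15/4)

alpha_1=17/2, alpha_2=8, alpha_3=14, alpha_4=12, alpha_5=15/4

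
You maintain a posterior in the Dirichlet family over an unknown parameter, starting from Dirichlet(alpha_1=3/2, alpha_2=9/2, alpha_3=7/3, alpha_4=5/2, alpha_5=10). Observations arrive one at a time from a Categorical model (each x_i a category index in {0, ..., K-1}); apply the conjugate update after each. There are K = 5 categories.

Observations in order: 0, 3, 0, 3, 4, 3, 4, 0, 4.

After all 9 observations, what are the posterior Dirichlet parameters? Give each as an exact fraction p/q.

obs 1: x=0 → posterior Dirichlet(5/2, 9/2, 7/3, 5/2, 10)
obs 2: x=3 → posterior Dirichlet(5/2, 9/2, 7/3, 7/2, 10)
obs 3: x=0 → posterior Dirichlet(7/2, 9/2, 7/3, 7/2, 10)
obs 4: x=3 → posterior Dirichlet(7/2, 9/2, 7/3, 9/2, 10)
obs 5: x=4 → posterior Dirichlet(7/2, 9/2, 7/3, 9/2, 11)
obs 6: x=3 → posterior Dirichlet(7/2, 9/2, 7/3, 11/2, 11)
obs 7: x=4 → posterior Dirichlet(7/2, 9/2, 7/3, 11/2, 12)
obs 8: x=0 → posterior Dirichlet(9/2, 9/2, 7/3, 11/2, 12)
obs 9: x=4 → posterior Dirichlet(9/2, 9/2, 7/3, 11/2, 13)

alpha_1=9/2, alpha_2=9/2, alpha_3=7/3, alpha_4=11/2, alpha_5=13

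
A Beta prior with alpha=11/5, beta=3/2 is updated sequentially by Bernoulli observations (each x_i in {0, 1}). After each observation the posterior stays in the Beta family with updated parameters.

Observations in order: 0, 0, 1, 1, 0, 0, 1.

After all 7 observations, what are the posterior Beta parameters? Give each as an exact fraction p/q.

obs 1: x=0 → posterior Beta(11/5, 5/2)
obs 2: x=0 → posterior Beta(11/5, 7/2)
obs 3: x=1 → posterior Beta(16/5, 7/2)
obs 4: x=1 → posterior Beta(21/5, 7/2)
obs 5: x=0 → posterior Beta(21/5, 9/2)
obs 6: x=0 → posterior Beta(21/5, 11/2)
obs 7: x=1 → posterior Beta(26/5, 11/2)

alpha=26/5, beta=11/2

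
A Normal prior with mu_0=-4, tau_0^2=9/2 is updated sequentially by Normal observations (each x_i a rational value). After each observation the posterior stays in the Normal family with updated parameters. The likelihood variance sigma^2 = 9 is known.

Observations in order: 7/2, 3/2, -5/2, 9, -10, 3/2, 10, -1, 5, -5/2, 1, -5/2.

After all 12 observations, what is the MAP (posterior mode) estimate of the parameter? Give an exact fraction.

obs 1: x=7/2 → posterior Normal(-3/2, 3)
obs 2: x=3/2 → posterior Normal(-3/4, 9/4)
obs 3: x=-5/2 → posterior Normal(-11/10, 9/5)
obs 4: x=9 → posterior Normal(7/12, 3/2)
obs 5: x=-10 → posterior Normal(-13/14, 9/7)
obs 6: x=3/2 → posterior Normal(-5/8, 9/8)
obs 7: x=10 → posterior Normal(5/9, 1)
obs 8: x=-1 → posterior Normal(2/5, 9/10)
obs 9: x=5 → posterior Normal(9/11, 9/11)
obs 10: x=-5/2 → posterior Normal(13/24, 3/4)
obs 11: x=1 → posterior Normal(15/26, 9/13)
obs 12: x=-5/2 → posterior Normal(5/14, 9/14)

5/14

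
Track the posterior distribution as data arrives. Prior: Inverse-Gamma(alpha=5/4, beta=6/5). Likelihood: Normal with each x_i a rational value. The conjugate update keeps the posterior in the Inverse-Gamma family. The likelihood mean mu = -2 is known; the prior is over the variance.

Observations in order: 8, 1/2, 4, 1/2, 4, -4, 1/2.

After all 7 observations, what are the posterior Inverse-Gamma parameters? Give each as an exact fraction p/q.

alpha=19/4, beta=3943/40

obs 1: x=8 → posterior Inverse-Gamma(7/4, 256/5)
obs 2: x=1/2 → posterior Inverse-Gamma(9/4, 2173/40)
obs 3: x=4 → posterior Inverse-Gamma(11/4, 2893/40)
obs 4: x=1/2 → posterior Inverse-Gamma(13/4, 1509/20)
obs 5: x=4 → posterior Inverse-Gamma(15/4, 1869/20)
obs 6: x=-4 → posterior Inverse-Gamma(17/4, 1909/20)
obs 7: x=1/2 → posterior Inverse-Gamma(19/4, 3943/40)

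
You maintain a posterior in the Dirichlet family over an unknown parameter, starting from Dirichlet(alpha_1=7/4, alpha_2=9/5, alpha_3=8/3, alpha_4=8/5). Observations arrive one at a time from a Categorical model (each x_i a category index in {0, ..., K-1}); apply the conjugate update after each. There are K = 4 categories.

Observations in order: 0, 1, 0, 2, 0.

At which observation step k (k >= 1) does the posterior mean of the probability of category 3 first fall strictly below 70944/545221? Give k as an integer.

k = 5

obs 1: x=0 → posterior Dirichlet(11/4, 9/5, 8/3, 8/5)
obs 2: x=1 → posterior Dirichlet(11/4, 14/5, 8/3, 8/5)
obs 3: x=0 → posterior Dirichlet(15/4, 14/5, 8/3, 8/5)
obs 4: x=2 → posterior Dirichlet(15/4, 14/5, 11/3, 8/5)
obs 5: x=0 → posterior Dirichlet(19/4, 14/5, 11/3, 8/5)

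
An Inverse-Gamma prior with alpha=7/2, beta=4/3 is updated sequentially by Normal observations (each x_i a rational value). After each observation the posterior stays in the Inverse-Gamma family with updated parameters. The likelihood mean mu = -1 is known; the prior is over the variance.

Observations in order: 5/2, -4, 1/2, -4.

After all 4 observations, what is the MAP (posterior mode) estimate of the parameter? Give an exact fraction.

obs 1: x=5/2 → posterior Inverse-Gamma(4, 179/24)
obs 2: x=-4 → posterior Inverse-Gamma(9/2, 287/24)
obs 3: x=1/2 → posterior Inverse-Gamma(5, 157/12)
obs 4: x=-4 → posterior Inverse-Gamma(11/2, 211/12)

211/78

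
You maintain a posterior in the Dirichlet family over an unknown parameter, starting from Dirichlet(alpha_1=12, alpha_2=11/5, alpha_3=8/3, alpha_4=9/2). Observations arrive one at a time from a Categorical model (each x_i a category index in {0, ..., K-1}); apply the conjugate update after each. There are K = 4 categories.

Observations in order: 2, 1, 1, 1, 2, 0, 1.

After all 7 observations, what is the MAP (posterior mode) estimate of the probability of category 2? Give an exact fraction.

obs 1: x=2 → posterior Dirichlet(12, 11/5, 11/3, 9/2)
obs 2: x=1 → posterior Dirichlet(12, 16/5, 11/3, 9/2)
obs 3: x=1 → posterior Dirichlet(12, 21/5, 11/3, 9/2)
obs 4: x=1 → posterior Dirichlet(12, 26/5, 11/3, 9/2)
obs 5: x=2 → posterior Dirichlet(12, 26/5, 14/3, 9/2)
obs 6: x=0 → posterior Dirichlet(13, 26/5, 14/3, 9/2)
obs 7: x=1 → posterior Dirichlet(13, 31/5, 14/3, 9/2)

110/731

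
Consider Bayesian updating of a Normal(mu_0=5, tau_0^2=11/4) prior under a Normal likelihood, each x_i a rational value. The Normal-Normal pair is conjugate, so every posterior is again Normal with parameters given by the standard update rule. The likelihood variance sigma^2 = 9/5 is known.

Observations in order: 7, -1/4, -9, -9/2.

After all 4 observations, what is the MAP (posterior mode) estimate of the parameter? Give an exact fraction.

obs 1: x=7 → posterior Normal(565/91, 99/91)
obs 2: x=-1/4 → posterior Normal(2205/584, 99/146)
obs 3: x=-9 → posterior Normal(75/268, 33/67)
obs 4: x=-9/2 → posterior Normal(-765/1024, 99/256)

-765/1024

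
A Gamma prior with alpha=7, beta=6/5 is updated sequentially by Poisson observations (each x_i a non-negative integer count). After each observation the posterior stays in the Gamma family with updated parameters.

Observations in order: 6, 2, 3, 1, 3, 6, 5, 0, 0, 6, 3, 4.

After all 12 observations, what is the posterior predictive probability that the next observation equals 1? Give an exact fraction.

obs 1: x=6 → posterior Gamma(13, 11/5)
obs 2: x=2 → posterior Gamma(15, 16/5)
obs 3: x=3 → posterior Gamma(18, 21/5)
obs 4: x=1 → posterior Gamma(19, 26/5)
obs 5: x=3 → posterior Gamma(22, 31/5)
obs 6: x=6 → posterior Gamma(28, 36/5)
obs 7: x=5 → posterior Gamma(33, 41/5)
obs 8: x=0 → posterior Gamma(33, 46/5)
obs 9: x=0 → posterior Gamma(33, 51/5)
obs 10: x=6 → posterior Gamma(39, 56/5)
obs 11: x=3 → posterior Gamma(42, 61/5)
obs 12: x=4 → posterior Gamma(46, 66/5)

115013513555624756363624339852837522445904201596286853445879840194073207719283319111680/1021274268525563511931085694330227258944911498072883923298539774627631945868169334995191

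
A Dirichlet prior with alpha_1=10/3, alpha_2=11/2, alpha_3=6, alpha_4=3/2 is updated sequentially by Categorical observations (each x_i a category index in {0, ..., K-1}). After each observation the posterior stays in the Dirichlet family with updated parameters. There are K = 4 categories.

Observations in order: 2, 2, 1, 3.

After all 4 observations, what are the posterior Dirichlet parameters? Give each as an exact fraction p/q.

alpha_1=10/3, alpha_2=13/2, alpha_3=8, alpha_4=5/2

obs 1: x=2 → posterior Dirichlet(10/3, 11/2, 7, 3/2)
obs 2: x=2 → posterior Dirichlet(10/3, 11/2, 8, 3/2)
obs 3: x=1 → posterior Dirichlet(10/3, 13/2, 8, 3/2)
obs 4: x=3 → posterior Dirichlet(10/3, 13/2, 8, 5/2)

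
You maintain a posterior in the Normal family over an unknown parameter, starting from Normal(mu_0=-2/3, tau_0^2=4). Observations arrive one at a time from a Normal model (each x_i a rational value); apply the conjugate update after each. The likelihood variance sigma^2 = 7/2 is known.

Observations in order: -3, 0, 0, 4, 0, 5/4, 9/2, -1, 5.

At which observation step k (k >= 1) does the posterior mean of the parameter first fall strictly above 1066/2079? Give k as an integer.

obs 1: x=-3 → posterior Normal(-86/45, 28/15)
obs 2: x=0 → posterior Normal(-86/69, 28/23)
obs 3: x=0 → posterior Normal(-86/93, 28/31)
obs 4: x=4 → posterior Normal(10/117, 28/39)
obs 5: x=0 → posterior Normal(10/141, 28/47)
obs 6: x=5/4 → posterior Normal(8/33, 28/55)
obs 7: x=9/2 → posterior Normal(148/189, 4/9)
obs 8: x=-1 → posterior Normal(124/213, 28/71)
obs 9: x=5 → posterior Normal(244/237, 28/79)

k = 7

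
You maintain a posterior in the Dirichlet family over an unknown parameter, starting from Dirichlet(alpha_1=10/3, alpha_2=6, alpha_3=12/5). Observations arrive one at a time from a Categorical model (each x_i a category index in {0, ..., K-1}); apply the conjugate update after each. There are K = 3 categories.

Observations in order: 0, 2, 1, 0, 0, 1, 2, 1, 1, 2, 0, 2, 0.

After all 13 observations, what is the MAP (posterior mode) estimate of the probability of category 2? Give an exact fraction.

obs 1: x=0 → posterior Dirichlet(13/3, 6, 12/5)
obs 2: x=2 → posterior Dirichlet(13/3, 6, 17/5)
obs 3: x=1 → posterior Dirichlet(13/3, 7, 17/5)
obs 4: x=0 → posterior Dirichlet(16/3, 7, 17/5)
obs 5: x=0 → posterior Dirichlet(19/3, 7, 17/5)
obs 6: x=1 → posterior Dirichlet(19/3, 8, 17/5)
obs 7: x=2 → posterior Dirichlet(19/3, 8, 22/5)
obs 8: x=1 → posterior Dirichlet(19/3, 9, 22/5)
obs 9: x=1 → posterior Dirichlet(19/3, 10, 22/5)
obs 10: x=2 → posterior Dirichlet(19/3, 10, 27/5)
obs 11: x=0 → posterior Dirichlet(22/3, 10, 27/5)
obs 12: x=2 → posterior Dirichlet(22/3, 10, 32/5)
obs 13: x=0 → posterior Dirichlet(25/3, 10, 32/5)

81/326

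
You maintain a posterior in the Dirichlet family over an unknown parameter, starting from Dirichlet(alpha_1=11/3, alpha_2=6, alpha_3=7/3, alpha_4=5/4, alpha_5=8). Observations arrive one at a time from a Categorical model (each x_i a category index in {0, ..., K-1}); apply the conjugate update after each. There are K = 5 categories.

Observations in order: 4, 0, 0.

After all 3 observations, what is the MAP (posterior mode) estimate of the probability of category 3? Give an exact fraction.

obs 1: x=4 → posterior Dirichlet(11/3, 6, 7/3, 5/4, 9)
obs 2: x=0 → posterior Dirichlet(14/3, 6, 7/3, 5/4, 9)
obs 3: x=0 → posterior Dirichlet(17/3, 6, 7/3, 5/4, 9)

1/77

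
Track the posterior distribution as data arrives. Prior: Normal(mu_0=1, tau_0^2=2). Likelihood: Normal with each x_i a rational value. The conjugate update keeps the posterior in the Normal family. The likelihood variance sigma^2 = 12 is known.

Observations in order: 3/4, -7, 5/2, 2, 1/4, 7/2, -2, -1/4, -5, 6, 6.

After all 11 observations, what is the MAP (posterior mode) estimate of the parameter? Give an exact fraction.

3/4

obs 1: x=3/4 → posterior Normal(27/28, 12/7)
obs 2: x=-7 → posterior Normal(-1/32, 3/2)
obs 3: x=5/2 → posterior Normal(1/4, 4/3)
obs 4: x=2 → posterior Normal(17/40, 6/5)
obs 5: x=1/4 → posterior Normal(9/22, 12/11)
obs 6: x=7/2 → posterior Normal(2/3, 1)
obs 7: x=-2 → posterior Normal(6/13, 12/13)
obs 8: x=-1/4 → posterior Normal(23/56, 6/7)
obs 9: x=-5 → posterior Normal(1/20, 4/5)
obs 10: x=6 → posterior Normal(27/64, 3/4)
obs 11: x=6 → posterior Normal(3/4, 12/17)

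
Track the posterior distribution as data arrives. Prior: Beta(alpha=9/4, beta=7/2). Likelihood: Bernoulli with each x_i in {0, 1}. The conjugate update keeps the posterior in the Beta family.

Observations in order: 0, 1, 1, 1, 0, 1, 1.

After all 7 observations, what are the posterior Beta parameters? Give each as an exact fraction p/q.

obs 1: x=0 → posterior Beta(9/4, 9/2)
obs 2: x=1 → posterior Beta(13/4, 9/2)
obs 3: x=1 → posterior Beta(17/4, 9/2)
obs 4: x=1 → posterior Beta(21/4, 9/2)
obs 5: x=0 → posterior Beta(21/4, 11/2)
obs 6: x=1 → posterior Beta(25/4, 11/2)
obs 7: x=1 → posterior Beta(29/4, 11/2)

alpha=29/4, beta=11/2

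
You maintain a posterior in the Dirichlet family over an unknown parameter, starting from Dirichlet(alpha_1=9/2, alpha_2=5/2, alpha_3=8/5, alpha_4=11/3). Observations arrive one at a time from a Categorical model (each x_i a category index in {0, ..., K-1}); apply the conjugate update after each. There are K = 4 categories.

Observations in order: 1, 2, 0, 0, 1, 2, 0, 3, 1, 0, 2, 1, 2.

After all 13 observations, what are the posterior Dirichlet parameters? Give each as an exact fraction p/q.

alpha_1=17/2, alpha_2=13/2, alpha_3=28/5, alpha_4=14/3

obs 1: x=1 → posterior Dirichlet(9/2, 7/2, 8/5, 11/3)
obs 2: x=2 → posterior Dirichlet(9/2, 7/2, 13/5, 11/3)
obs 3: x=0 → posterior Dirichlet(11/2, 7/2, 13/5, 11/3)
obs 4: x=0 → posterior Dirichlet(13/2, 7/2, 13/5, 11/3)
obs 5: x=1 → posterior Dirichlet(13/2, 9/2, 13/5, 11/3)
obs 6: x=2 → posterior Dirichlet(13/2, 9/2, 18/5, 11/3)
obs 7: x=0 → posterior Dirichlet(15/2, 9/2, 18/5, 11/3)
obs 8: x=3 → posterior Dirichlet(15/2, 9/2, 18/5, 14/3)
obs 9: x=1 → posterior Dirichlet(15/2, 11/2, 18/5, 14/3)
obs 10: x=0 → posterior Dirichlet(17/2, 11/2, 18/5, 14/3)
obs 11: x=2 → posterior Dirichlet(17/2, 11/2, 23/5, 14/3)
obs 12: x=1 → posterior Dirichlet(17/2, 13/2, 23/5, 14/3)
obs 13: x=2 → posterior Dirichlet(17/2, 13/2, 28/5, 14/3)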